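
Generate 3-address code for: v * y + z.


Break into single-operator statements:
t1 = v * y
t2 = t1 + z


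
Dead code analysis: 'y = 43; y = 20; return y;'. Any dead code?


first assignment to y is overwritten before any read
Dead: 'y = 43'


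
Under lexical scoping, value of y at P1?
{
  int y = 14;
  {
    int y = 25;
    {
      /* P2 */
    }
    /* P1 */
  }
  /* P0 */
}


y declared in the same block as P1
y = 25


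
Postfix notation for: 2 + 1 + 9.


Left to right (same or higher precedence on left)
Postfix: 2 1 + 9 +


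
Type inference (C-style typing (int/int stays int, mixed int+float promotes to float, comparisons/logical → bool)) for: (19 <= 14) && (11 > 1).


Operand types: bool && bool
Rule: logical operators take bool operands and yield bool
Result type: bool


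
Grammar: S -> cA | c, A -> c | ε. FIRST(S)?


Per alternative of S: FIRST(cA) = {c}; FIRST(c) = {c}
FIRST(S) = {c}


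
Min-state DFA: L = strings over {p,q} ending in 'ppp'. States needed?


Track the longest suffix of input matching a prefix of 'ppp': 4 classes (prefixes of length 0..3)
Minimal DFA: 4 states


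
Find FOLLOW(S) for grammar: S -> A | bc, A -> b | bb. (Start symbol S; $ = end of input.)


$ ∈ FOLLOW(S). For each A -> αBβ: add FIRST(β)\{ε} to FOLLOW(B); if β nullable, add FOLLOW(A).
FOLLOW(S) = {$}


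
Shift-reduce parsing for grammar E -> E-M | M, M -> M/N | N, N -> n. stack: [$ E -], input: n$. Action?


no handle ('E-' is not any RHS); shift 'n'
Action: shift


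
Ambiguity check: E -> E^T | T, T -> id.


precedence layered via separate nonterminal T: deterministic
Unambiguous


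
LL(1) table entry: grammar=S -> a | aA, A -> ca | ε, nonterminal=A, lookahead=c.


For [A, c]: 'c' ∈ FIRST(ca)
Entry: A -> ca


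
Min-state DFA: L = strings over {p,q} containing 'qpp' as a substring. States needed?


KMP-style automaton: 3 progress states + 1 absorbing accept = 4
Minimal DFA: 4 states


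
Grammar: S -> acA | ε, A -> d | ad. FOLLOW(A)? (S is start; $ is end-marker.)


$ ∈ FOLLOW(S). For each A -> αBβ: add FIRST(β)\{ε} to FOLLOW(B); if β nullable, add FOLLOW(A).
FOLLOW(A) = {$}


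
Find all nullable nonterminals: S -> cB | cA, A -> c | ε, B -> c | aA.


A nonterminal is nullable iff some alternative derives ε (directly, or every symbol in it is nullable)
Nullable: {A}


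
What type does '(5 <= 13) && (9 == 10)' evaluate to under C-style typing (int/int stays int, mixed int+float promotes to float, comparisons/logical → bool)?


Operand types: bool && bool
Rule: logical operators take bool operands and yield bool
Result type: bool


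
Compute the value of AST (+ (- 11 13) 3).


Evaluate inner: (- 11 13) = -2
Evaluate root: (+ -2 3) = 1
Result: 1


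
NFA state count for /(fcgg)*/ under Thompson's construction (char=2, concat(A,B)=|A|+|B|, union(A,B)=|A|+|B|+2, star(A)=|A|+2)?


Syntax tree has 4 char leaf(s), 0 union(s), 1 star(s)
chars contribute 4×2 = 8; each union adds +2; each star adds +2
Total: 8 + 0 + 2 = 10 states


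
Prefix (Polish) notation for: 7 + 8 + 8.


left-to-right (same/higher precedence on left): tree is (+ (+ 7 8) 8)
Prefix: + + 7 8 8


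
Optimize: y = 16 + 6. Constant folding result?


16 + 6 = 22 at compile time
Optimized: y = 22


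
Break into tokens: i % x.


Scan left to right, longest-match per lexeme
Tokens: ID(i), OP(%), ID(x)


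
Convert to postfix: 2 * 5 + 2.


Left to right (same or higher precedence on left)
Postfix: 2 5 * 2 +


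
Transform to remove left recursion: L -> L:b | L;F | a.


Left-recursive alternatives: L:b, L;F; non-recursive: a
Introduce L': L -> aL', L' -> :bL' | ;FL' | ε


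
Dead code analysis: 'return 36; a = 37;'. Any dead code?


statement follows a return and is unreachable
Dead: 'a = 37'


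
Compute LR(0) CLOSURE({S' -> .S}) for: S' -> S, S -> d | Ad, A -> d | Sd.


Start: S' -> .S
For each item with dot before a nonterminal B, add B -> .γ for every B-production
Closure: [S' -> .S, S -> .d, S -> .Ad, A -> .d, A -> .Sd]


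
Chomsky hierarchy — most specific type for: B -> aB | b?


Right-linear: every RHS is a terminal or a terminal followed by one nonterminal
Classification: Type 3 (Regular)


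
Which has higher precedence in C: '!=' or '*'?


'*' is multiplicative (level 10); '!=' is equality (level 6)
Higher level binds tighter
'*' has higher precedence than '!='


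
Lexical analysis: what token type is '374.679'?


Pattern: digits with a decimal point
Type: FLOAT_LITERAL


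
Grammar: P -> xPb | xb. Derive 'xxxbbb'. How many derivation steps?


Derivation: P => xPb => xxPbb => xxxbbb
Steps: 3


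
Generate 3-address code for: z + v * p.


Break into single-operator statements:
t1 = v * p
t2 = z + t1


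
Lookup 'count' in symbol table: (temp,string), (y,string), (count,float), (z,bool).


Lookup 'count' → type float


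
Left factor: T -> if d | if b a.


Common prefix: 'if'
Factored: T -> if T', T' -> d | b a


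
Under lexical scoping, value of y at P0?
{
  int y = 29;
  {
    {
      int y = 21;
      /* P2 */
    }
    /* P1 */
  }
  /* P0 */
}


y declared in the same block as P0
y = 29


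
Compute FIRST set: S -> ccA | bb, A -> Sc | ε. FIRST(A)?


Per alternative of A: FIRST(Sc) = {b, c}; FIRST(ε) = {ε}
FIRST(A) = {b, c, ε}


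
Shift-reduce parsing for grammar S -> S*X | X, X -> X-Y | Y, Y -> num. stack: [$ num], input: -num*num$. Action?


'num' on top is the handle for Y -> num
Action: reduce (Y -> num)


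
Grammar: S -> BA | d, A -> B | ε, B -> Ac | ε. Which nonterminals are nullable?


A nonterminal is nullable iff some alternative derives ε (directly, or every symbol in it is nullable)
Nullable: {A, B, S}


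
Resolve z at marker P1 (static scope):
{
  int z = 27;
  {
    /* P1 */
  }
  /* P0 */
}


P1's block does not declare z; resolves to the enclosing declaration at depth 0
z = 27


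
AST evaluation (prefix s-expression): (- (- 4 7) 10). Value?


Evaluate inner: (- 4 7) = -3
Evaluate root: (- -3 10) = -13
Result: -13


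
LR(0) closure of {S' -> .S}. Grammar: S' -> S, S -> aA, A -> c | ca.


Start: S' -> .S
For each item with dot before a nonterminal B, add B -> .γ for every B-production
Closure: [S' -> .S, S -> .aA]


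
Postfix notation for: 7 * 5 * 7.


Left to right (same or higher precedence on left)
Postfix: 7 5 * 7 *


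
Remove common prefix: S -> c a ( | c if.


Common prefix: 'c'
Factored: S -> c S', S' -> a ( | if


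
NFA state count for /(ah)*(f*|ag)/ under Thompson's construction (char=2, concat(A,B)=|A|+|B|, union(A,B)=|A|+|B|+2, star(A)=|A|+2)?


Syntax tree has 5 char leaf(s), 1 union(s), 2 star(s)
chars contribute 5×2 = 10; each union adds +2; each star adds +2
Total: 10 + 2 + 4 = 16 states


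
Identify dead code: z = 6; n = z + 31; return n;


z is read by n's definition; n is returned
No dead code


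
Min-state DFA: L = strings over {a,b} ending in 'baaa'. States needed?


Track the longest suffix of input matching a prefix of 'baaa': 5 classes (prefixes of length 0..4)
Minimal DFA: 5 states


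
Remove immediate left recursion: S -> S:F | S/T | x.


Left-recursive alternatives: S:F, S/T; non-recursive: x
Introduce S': S -> xS', S' -> :FS' | /TS' | ε


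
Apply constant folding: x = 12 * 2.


12 * 2 = 24 at compile time
Optimized: x = 24


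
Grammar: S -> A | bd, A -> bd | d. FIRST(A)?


Per alternative of A: FIRST(bd) = {b}; FIRST(d) = {d}
FIRST(A) = {b, d}


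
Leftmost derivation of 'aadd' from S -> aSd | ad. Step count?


Derivation: S => aSd => aadd
Steps: 2


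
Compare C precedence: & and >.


'>' is relational (level 7); '&' is bitwise AND (level 5)
Higher level binds tighter
'>' has higher precedence than '&'


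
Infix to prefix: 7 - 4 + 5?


left-to-right (same/higher precedence on left): tree is (+ (- 7 4) 5)
Prefix: + - 7 4 5


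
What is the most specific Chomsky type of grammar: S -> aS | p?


Right-linear: every RHS is a terminal or a terminal followed by one nonterminal
Classification: Type 3 (Regular)


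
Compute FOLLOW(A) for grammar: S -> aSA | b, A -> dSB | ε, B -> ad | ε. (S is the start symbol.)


$ ∈ FOLLOW(S). For each A -> αBβ: add FIRST(β)\{ε} to FOLLOW(B); if β nullable, add FOLLOW(A).
FOLLOW(A) = {$, a, d}


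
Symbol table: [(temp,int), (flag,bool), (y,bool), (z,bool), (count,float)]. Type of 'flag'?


Lookup 'flag' → type bool


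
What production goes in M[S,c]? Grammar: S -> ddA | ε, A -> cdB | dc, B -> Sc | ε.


For [S, c]: ε is nullable and 'c' ∈ FOLLOW(S)
Entry: S -> ε


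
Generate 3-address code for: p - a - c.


Break into single-operator statements:
t1 = p - a
t2 = t1 - c


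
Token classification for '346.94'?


Pattern: digits with a decimal point
Type: FLOAT_LITERAL


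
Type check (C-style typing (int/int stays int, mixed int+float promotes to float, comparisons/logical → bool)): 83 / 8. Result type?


Operand types: int / int
Rule: mixed int/float promotes to float; int/int stays int
Result type: int


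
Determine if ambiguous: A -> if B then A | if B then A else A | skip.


dangling else: 'if B then if B then skip else skip' parses two ways
Ambiguous


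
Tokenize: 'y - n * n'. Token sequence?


Scan left to right, longest-match per lexeme
Tokens: ID(y), OP(-), ID(n), OP(*), ID(n)


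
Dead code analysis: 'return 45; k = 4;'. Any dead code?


statement follows a return and is unreachable
Dead: 'k = 4'


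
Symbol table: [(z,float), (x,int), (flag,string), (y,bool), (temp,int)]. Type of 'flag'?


Lookup 'flag' → type string


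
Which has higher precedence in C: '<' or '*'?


'*' is multiplicative (level 10); '<' is relational (level 7)
Higher level binds tighter
'*' has higher precedence than '<'


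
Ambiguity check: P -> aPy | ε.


balanced a^n…y^n: each string has a unique parse
Unambiguous


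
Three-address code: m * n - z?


Break into single-operator statements:
t1 = m * n
t2 = t1 - z


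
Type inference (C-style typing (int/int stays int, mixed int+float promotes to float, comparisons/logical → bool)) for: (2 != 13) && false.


Operand types: bool && bool
Rule: logical operators take bool operands and yield bool
Result type: bool


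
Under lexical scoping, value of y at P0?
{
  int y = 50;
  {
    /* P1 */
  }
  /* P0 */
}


y declared in the same block as P0
y = 50


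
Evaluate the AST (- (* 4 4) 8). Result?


Evaluate inner: (* 4 4) = 16
Evaluate root: (- 16 8) = 8
Result: 8


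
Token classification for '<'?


Pattern: operator symbol
Type: OPERATOR


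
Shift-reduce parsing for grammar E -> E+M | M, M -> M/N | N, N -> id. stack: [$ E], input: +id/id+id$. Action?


shift '+' to continue E -> E+M
Action: shift


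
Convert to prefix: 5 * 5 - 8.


left-to-right (same/higher precedence on left): tree is (- (* 5 5) 8)
Prefix: - * 5 5 8


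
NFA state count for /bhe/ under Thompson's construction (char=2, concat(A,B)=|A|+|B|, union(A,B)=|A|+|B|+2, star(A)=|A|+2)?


Syntax tree has 3 char leaf(s), 0 union(s), 0 star(s)
chars contribute 3×2 = 6; each union adds +2; each star adds +2
Total: 6 + 0 + 0 = 6 states


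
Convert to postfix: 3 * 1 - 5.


Left to right (same or higher precedence on left)
Postfix: 3 1 * 5 -


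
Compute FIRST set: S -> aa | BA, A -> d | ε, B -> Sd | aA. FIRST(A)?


Per alternative of A: FIRST(d) = {d}; FIRST(ε) = {ε}
FIRST(A) = {d, ε}


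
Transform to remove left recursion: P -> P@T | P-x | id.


Left-recursive alternatives: P@T, P-x; non-recursive: id
Introduce P': P -> idP', P' -> @TP' | -xP' | ε


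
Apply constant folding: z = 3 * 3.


3 * 3 = 9 at compile time
Optimized: z = 9


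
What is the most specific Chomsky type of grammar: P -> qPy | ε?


Single nonterminal LHS, but q^n y^n is not regular
Classification: Type 2 (Context-Free)


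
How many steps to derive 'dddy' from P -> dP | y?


Derivation: P => dP => ddP => dddP => dddy
Steps: 4


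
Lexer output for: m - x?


Scan left to right, longest-match per lexeme
Tokens: ID(m), OP(-), ID(x)


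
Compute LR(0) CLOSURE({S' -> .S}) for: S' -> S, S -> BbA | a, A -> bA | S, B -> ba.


Start: S' -> .S
For each item with dot before a nonterminal B, add B -> .γ for every B-production
Closure: [S' -> .S, S -> .BbA, S -> .a, B -> .ba]


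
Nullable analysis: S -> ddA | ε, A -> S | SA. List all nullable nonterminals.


A nonterminal is nullable iff some alternative derives ε (directly, or every symbol in it is nullable)
Nullable: {A, S}


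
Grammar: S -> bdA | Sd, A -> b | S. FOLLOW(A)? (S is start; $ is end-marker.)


$ ∈ FOLLOW(S). For each A -> αBβ: add FIRST(β)\{ε} to FOLLOW(B); if β nullable, add FOLLOW(A).
FOLLOW(A) = {$, d}


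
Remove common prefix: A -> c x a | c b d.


Common prefix: 'c'
Factored: A -> c A', A' -> x a | b d


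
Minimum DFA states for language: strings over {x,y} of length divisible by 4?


Track length mod 4: states 0..3, accept at 0
Minimal DFA: 4 states


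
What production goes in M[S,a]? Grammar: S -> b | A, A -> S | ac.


For [S, a]: 'a' ∈ FIRST(A)
Entry: S -> A


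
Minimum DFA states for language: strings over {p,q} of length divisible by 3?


Track length mod 3: states 0..2, accept at 0
Minimal DFA: 3 states


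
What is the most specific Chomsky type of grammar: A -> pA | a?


Right-linear: every RHS is a terminal or a terminal followed by one nonterminal
Classification: Type 3 (Regular)


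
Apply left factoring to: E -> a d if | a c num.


Common prefix: 'a'
Factored: E -> a E', E' -> d if | c num


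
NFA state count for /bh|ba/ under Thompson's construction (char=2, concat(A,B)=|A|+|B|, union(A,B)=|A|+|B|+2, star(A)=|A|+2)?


Syntax tree has 4 char leaf(s), 1 union(s), 0 star(s)
chars contribute 4×2 = 8; each union adds +2; each star adds +2
Total: 8 + 2 + 0 = 10 states


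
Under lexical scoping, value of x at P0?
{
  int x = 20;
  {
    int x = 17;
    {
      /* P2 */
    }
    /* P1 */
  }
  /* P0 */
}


x declared in the same block as P0
x = 20


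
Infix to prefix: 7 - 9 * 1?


'*' binds tighter: tree is (- 7 (* 9 1))
Prefix: - 7 * 9 1


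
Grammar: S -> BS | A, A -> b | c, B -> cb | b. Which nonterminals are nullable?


A nonterminal is nullable iff some alternative derives ε (directly, or every symbol in it is nullable)
Nullable: {}


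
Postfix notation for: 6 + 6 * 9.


* has higher precedence, evaluate 6*9 first
Postfix: 6 6 9 * +


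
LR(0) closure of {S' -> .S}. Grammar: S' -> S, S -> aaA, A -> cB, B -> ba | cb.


Start: S' -> .S
For each item with dot before a nonterminal B, add B -> .γ for every B-production
Closure: [S' -> .S, S -> .aaA]


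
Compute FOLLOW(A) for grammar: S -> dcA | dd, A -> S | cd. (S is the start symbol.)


$ ∈ FOLLOW(S). For each A -> αBβ: add FIRST(β)\{ε} to FOLLOW(B); if β nullable, add FOLLOW(A).
FOLLOW(A) = {$}


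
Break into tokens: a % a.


Scan left to right, longest-match per lexeme
Tokens: ID(a), OP(%), ID(a)


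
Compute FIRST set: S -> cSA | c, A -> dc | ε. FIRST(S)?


Per alternative of S: FIRST(cSA) = {c}; FIRST(c) = {c}
FIRST(S) = {c}


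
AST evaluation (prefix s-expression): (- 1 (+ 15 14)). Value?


Evaluate inner: (+ 15 14) = 29
Evaluate root: (- 1 29) = -28
Result: -28


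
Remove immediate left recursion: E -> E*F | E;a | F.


Left-recursive alternatives: E*F, E;a; non-recursive: F
Introduce E': E -> FE', E' -> *FE' | ;aE' | ε


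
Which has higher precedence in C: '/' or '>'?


'/' is multiplicative (level 10); '>' is relational (level 7)
Higher level binds tighter
'/' has higher precedence than '>'


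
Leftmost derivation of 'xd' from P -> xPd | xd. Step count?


Derivation: P => xd
Steps: 1


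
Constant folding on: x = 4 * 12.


4 * 12 = 48 at compile time
Optimized: x = 48


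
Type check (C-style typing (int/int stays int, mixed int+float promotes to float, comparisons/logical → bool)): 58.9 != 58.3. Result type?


Operand types: float != float
Rule: comparison yields bool
Result type: bool


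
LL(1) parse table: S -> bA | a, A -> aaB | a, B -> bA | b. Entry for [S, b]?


For [S, b]: 'b' ∈ FIRST(bA)
Entry: S -> bA


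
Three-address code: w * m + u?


Break into single-operator statements:
t1 = w * m
t2 = t1 + u


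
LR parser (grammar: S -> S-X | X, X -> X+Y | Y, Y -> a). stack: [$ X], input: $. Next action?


lookahead ∉ {+} so X won't extend; reduce S -> X
Action: reduce (S -> X)


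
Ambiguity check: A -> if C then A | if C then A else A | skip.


dangling else: 'if C then if C then skip else skip' parses two ways
Ambiguous


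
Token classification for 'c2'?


Pattern: letter/underscore followed by alphanumerics, not a keyword
Type: IDENTIFIER


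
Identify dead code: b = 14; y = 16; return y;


b is assigned but never read
Dead: 'b = 14'


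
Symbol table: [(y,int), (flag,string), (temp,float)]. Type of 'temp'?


Lookup 'temp' → type float


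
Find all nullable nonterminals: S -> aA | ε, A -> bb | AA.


A nonterminal is nullable iff some alternative derives ε (directly, or every symbol in it is nullable)
Nullable: {S}


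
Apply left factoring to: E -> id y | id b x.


Common prefix: 'id'
Factored: E -> id E', E' -> y | b x


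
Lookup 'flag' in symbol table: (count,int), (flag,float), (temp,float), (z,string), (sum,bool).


Lookup 'flag' → type float


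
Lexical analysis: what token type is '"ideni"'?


Pattern: double-quoted sequence
Type: STRING_LITERAL


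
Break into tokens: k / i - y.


Scan left to right, longest-match per lexeme
Tokens: ID(k), OP(/), ID(i), OP(-), ID(y)


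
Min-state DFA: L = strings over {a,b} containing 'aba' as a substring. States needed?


KMP-style automaton: 3 progress states + 1 absorbing accept = 4
Minimal DFA: 4 states


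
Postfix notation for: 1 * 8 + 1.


Left to right (same or higher precedence on left)
Postfix: 1 8 * 1 +


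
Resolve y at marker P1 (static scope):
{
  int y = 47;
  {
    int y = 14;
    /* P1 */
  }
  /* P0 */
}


y declared in the same block as P1
y = 14


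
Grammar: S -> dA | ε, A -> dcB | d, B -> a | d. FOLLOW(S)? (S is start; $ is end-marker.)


$ ∈ FOLLOW(S). For each A -> αBβ: add FIRST(β)\{ε} to FOLLOW(B); if β nullable, add FOLLOW(A).
FOLLOW(S) = {$}


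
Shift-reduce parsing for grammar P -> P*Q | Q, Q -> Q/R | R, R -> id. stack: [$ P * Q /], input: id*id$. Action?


no handle; shift 'id'
Action: shift


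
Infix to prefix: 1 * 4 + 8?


left-to-right (same/higher precedence on left): tree is (+ (* 1 4) 8)
Prefix: + * 1 4 8


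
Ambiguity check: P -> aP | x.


right-linear, alternatives start with distinct terminals 'a' vs 'x': unique leftmost derivation
Unambiguous


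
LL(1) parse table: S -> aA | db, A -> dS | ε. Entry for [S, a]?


For [S, a]: 'a' ∈ FIRST(aA)
Entry: S -> aA


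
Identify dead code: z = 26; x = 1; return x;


z is assigned but never read
Dead: 'z = 26'


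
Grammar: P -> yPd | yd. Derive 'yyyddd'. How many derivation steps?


Derivation: P => yPd => yyPdd => yyyddd
Steps: 3


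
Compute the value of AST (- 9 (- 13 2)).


Evaluate inner: (- 13 2) = 11
Evaluate root: (- 9 11) = -2
Result: -2


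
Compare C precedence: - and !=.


'-' is additive (level 9); '!=' is equality (level 6)
Higher level binds tighter
'-' has higher precedence than '!='


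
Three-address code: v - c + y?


Break into single-operator statements:
t1 = v - c
t2 = t1 + y


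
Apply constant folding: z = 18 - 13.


18 - 13 = 5 at compile time
Optimized: z = 5


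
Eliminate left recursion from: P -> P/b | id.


Left-recursive alternatives: P/b; non-recursive: id
Introduce P': P -> idP', P' -> /bP' | ε


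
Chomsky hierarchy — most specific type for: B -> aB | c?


Right-linear: every RHS is a terminal or a terminal followed by one nonterminal
Classification: Type 3 (Regular)


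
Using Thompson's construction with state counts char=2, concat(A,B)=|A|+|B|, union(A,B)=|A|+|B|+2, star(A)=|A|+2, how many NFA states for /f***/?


Syntax tree has 1 char leaf(s), 0 union(s), 3 star(s)
chars contribute 1×2 = 2; each union adds +2; each star adds +2
Total: 2 + 0 + 6 = 8 states


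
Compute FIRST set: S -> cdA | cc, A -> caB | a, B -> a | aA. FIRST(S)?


Per alternative of S: FIRST(cdA) = {c}; FIRST(cc) = {c}
FIRST(S) = {c}


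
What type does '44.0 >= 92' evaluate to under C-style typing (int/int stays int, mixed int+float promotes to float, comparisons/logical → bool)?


Operand types: float >= int
Rule: comparison yields bool
Result type: bool


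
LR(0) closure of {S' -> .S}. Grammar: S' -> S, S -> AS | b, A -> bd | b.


Start: S' -> .S
For each item with dot before a nonterminal B, add B -> .γ for every B-production
Closure: [S' -> .S, S -> .AS, S -> .b, A -> .bd, A -> .b]


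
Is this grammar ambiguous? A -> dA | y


right-linear, alternatives start with distinct terminals 'd' vs 'y': unique leftmost derivation
Unambiguous


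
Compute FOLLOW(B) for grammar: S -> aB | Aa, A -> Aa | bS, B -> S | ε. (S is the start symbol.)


$ ∈ FOLLOW(S). For each A -> αBβ: add FIRST(β)\{ε} to FOLLOW(B); if β nullable, add FOLLOW(A).
FOLLOW(B) = {$, a}


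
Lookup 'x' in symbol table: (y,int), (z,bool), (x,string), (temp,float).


Lookup 'x' → type string


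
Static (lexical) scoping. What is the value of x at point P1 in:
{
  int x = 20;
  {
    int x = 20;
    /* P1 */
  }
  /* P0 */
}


x declared in the same block as P1
x = 20


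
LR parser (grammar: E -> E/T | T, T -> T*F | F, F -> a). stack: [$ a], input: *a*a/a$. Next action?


'a' on top is the handle for F -> a
Action: reduce (F -> a)


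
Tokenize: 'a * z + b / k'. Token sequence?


Scan left to right, longest-match per lexeme
Tokens: ID(a), OP(*), ID(z), OP(+), ID(b), OP(/), ID(k)


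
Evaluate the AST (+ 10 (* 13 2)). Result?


Evaluate inner: (* 13 2) = 26
Evaluate root: (+ 10 26) = 36
Result: 36


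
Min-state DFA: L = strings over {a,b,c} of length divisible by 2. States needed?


Track length mod 2: states 0..1, accept at 0
Minimal DFA: 2 states


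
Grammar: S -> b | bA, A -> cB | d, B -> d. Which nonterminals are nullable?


A nonterminal is nullable iff some alternative derives ε (directly, or every symbol in it is nullable)
Nullable: {}


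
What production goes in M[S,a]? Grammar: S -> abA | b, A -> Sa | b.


For [S, a]: 'a' ∈ FIRST(abA)
Entry: S -> abA


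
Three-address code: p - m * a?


Break into single-operator statements:
t1 = m * a
t2 = p - t1


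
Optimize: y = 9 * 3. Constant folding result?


9 * 3 = 27 at compile time
Optimized: y = 27


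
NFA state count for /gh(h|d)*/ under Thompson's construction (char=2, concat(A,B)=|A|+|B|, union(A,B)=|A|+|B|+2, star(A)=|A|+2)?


Syntax tree has 4 char leaf(s), 1 union(s), 1 star(s)
chars contribute 4×2 = 8; each union adds +2; each star adds +2
Total: 8 + 2 + 2 = 12 states


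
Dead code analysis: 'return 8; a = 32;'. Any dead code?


statement follows a return and is unreachable
Dead: 'a = 32'


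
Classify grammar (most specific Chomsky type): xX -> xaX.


LHS has context (more than one symbol) and |LHS| ≤ |RHS|
Classification: Type 1 (Context-Sensitive)


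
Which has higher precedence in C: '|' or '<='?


'<=' is relational (level 7); '|' is bitwise OR (level 3)
Higher level binds tighter
'<=' has higher precedence than '|'


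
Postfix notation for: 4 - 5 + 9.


Left to right (same or higher precedence on left)
Postfix: 4 5 - 9 +


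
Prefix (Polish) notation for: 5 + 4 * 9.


'*' binds tighter: tree is (+ 5 (* 4 9))
Prefix: + 5 * 4 9


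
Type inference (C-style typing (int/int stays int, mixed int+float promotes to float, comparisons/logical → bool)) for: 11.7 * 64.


Operand types: float * int
Rule: mixed int/float promotes to float; int/int stays int
Result type: float


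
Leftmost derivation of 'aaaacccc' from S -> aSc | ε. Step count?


Derivation: S => aSc => aaScc => aaaSccc => aaaaScccc => aaaacccc
Steps: 5


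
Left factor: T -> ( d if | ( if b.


Common prefix: '('
Factored: T -> ( T', T' -> d if | if b


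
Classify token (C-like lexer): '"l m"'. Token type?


Pattern: double-quoted sequence
Type: STRING_LITERAL


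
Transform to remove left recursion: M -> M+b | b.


Left-recursive alternatives: M+b; non-recursive: b
Introduce M': M -> bM', M' -> +bM' | ε


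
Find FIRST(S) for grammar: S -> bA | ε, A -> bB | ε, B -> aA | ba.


Per alternative of S: FIRST(bA) = {b}; FIRST(ε) = {ε}
FIRST(S) = {b, ε}


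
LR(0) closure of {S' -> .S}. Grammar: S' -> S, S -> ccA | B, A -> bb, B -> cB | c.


Start: S' -> .S
For each item with dot before a nonterminal B, add B -> .γ for every B-production
Closure: [S' -> .S, S -> .ccA, S -> .B, B -> .cB, B -> .c]


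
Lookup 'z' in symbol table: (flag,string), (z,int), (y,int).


Lookup 'z' → type int


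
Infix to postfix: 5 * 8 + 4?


Left to right (same or higher precedence on left)
Postfix: 5 8 * 4 +


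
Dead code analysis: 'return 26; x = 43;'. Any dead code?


statement follows a return and is unreachable
Dead: 'x = 43'


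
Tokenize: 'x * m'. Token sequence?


Scan left to right, longest-match per lexeme
Tokens: ID(x), OP(*), ID(m)


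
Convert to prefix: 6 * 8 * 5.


left-to-right (same/higher precedence on left): tree is (* (* 6 8) 5)
Prefix: * * 6 8 5


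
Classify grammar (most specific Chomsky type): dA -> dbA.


LHS has context (more than one symbol) and |LHS| ≤ |RHS|
Classification: Type 1 (Context-Sensitive)


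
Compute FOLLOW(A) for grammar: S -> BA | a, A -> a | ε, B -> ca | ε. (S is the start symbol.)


$ ∈ FOLLOW(S). For each A -> αBβ: add FIRST(β)\{ε} to FOLLOW(B); if β nullable, add FOLLOW(A).
FOLLOW(A) = {$}


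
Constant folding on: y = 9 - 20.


9 - 20 = -11 at compile time
Optimized: y = -11


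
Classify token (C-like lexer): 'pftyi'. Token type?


Pattern: letter/underscore followed by alphanumerics, not a keyword
Type: IDENTIFIER


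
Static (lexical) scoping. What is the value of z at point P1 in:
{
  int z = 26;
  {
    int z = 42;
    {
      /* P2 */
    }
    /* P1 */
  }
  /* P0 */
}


z declared in the same block as P1
z = 42


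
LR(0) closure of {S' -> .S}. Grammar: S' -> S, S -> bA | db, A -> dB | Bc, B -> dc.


Start: S' -> .S
For each item with dot before a nonterminal B, add B -> .γ for every B-production
Closure: [S' -> .S, S -> .bA, S -> .db]


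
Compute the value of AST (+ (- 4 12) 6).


Evaluate inner: (- 4 12) = -8
Evaluate root: (+ -8 6) = -2
Result: -2


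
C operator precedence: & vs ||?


'&' is bitwise AND (level 5); '||' is logical OR (level 1)
Higher level binds tighter
'&' has higher precedence than '||'


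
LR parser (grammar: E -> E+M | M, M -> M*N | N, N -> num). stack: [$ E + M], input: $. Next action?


handle 'E+M' on top; lookahead ∈ FOLLOW(E) = {+, $}
Action: reduce (E -> E+M)


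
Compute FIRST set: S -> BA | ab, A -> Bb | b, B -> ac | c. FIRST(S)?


Per alternative of S: FIRST(BA) = {a, c}; FIRST(ab) = {a}
FIRST(S) = {a, c}


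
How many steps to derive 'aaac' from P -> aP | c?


Derivation: P => aP => aaP => aaaP => aaac
Steps: 4


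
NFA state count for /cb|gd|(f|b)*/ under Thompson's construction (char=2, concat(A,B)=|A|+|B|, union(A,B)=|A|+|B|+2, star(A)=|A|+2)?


Syntax tree has 6 char leaf(s), 3 union(s), 1 star(s)
chars contribute 6×2 = 12; each union adds +2; each star adds +2
Total: 12 + 6 + 2 = 20 states


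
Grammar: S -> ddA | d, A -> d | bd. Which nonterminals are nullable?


A nonterminal is nullable iff some alternative derives ε (directly, or every symbol in it is nullable)
Nullable: {}


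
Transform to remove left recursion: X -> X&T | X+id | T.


Left-recursive alternatives: X&T, X+id; non-recursive: T
Introduce X': X -> TX', X' -> &TX' | +idX' | ε


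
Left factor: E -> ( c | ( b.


Common prefix: '('
Factored: E -> ( E', E' -> c | b


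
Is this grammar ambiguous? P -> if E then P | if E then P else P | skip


dangling else: 'if E then if E then skip else skip' parses two ways
Ambiguous


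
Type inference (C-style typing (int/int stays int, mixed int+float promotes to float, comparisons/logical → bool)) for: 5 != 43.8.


Operand types: int != float
Rule: comparison yields bool
Result type: bool


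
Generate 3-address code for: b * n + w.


Break into single-operator statements:
t1 = b * n
t2 = t1 + w


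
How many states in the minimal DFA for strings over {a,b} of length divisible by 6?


Track length mod 6: states 0..5, accept at 0
Minimal DFA: 6 states


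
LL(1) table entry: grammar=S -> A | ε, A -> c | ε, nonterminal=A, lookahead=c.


For [A, c]: 'c' ∈ FIRST(c)
Entry: A -> c


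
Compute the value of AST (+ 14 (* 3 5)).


Evaluate inner: (* 3 5) = 15
Evaluate root: (+ 14 15) = 29
Result: 29


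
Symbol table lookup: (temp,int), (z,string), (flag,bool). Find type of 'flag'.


Lookup 'flag' → type bool


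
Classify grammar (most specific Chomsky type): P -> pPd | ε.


Single nonterminal LHS, but p^n d^n is not regular
Classification: Type 2 (Context-Free)


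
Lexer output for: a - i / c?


Scan left to right, longest-match per lexeme
Tokens: ID(a), OP(-), ID(i), OP(/), ID(c)


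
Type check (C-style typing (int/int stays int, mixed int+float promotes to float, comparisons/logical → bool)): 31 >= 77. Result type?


Operand types: int >= int
Rule: comparison yields bool
Result type: bool


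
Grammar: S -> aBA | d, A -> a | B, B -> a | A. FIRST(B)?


Per alternative of B: FIRST(a) = {a}; FIRST(A) = {a}
FIRST(B) = {a}


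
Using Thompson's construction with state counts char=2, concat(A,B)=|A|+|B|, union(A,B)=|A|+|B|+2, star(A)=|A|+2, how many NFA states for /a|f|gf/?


Syntax tree has 4 char leaf(s), 2 union(s), 0 star(s)
chars contribute 4×2 = 8; each union adds +2; each star adds +2
Total: 8 + 4 + 0 = 12 states


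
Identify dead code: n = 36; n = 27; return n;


first assignment to n is overwritten before any read
Dead: 'n = 36'


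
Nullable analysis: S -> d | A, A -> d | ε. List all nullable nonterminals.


A nonterminal is nullable iff some alternative derives ε (directly, or every symbol in it is nullable)
Nullable: {A, S}


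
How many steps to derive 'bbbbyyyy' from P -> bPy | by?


Derivation: P => bPy => bbPyy => bbbPyyy => bbbbyyyy
Steps: 4


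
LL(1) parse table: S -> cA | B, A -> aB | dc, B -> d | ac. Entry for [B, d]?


For [B, d]: 'd' ∈ FIRST(d)
Entry: B -> d


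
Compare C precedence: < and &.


'<' is relational (level 7); '&' is bitwise AND (level 5)
Higher level binds tighter
'<' has higher precedence than '&'


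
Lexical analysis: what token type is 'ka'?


Pattern: letter/underscore followed by alphanumerics, not a keyword
Type: IDENTIFIER


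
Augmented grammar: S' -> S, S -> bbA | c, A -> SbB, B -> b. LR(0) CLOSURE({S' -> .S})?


Start: S' -> .S
For each item with dot before a nonterminal B, add B -> .γ for every B-production
Closure: [S' -> .S, S -> .bbA, S -> .c]


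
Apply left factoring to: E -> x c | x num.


Common prefix: 'x'
Factored: E -> x E', E' -> c | num


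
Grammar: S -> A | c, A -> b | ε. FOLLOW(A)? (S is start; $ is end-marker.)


$ ∈ FOLLOW(S). For each A -> αBβ: add FIRST(β)\{ε} to FOLLOW(B); if β nullable, add FOLLOW(A).
FOLLOW(A) = {$}


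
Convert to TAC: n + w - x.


Break into single-operator statements:
t1 = n + w
t2 = t1 - x


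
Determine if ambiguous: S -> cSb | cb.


balanced c^n…b^n: each string has a unique parse
Unambiguous


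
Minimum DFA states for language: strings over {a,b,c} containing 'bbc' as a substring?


KMP-style automaton: 3 progress states + 1 absorbing accept = 4
Minimal DFA: 4 states


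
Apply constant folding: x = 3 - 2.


3 - 2 = 1 at compile time
Optimized: x = 1


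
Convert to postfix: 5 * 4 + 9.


Left to right (same or higher precedence on left)
Postfix: 5 4 * 9 +


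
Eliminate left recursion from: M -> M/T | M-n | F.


Left-recursive alternatives: M/T, M-n; non-recursive: F
Introduce M': M -> FM', M' -> /TM' | -nM' | ε


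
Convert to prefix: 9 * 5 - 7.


left-to-right (same/higher precedence on left): tree is (- (* 9 5) 7)
Prefix: - * 9 5 7


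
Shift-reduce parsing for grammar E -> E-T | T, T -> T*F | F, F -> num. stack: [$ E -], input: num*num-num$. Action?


no handle ('E-' is not any RHS); shift 'num'
Action: shift


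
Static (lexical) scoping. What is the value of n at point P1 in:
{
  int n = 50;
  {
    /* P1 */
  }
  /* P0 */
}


P1's block does not declare n; resolves to the enclosing declaration at depth 0
n = 50


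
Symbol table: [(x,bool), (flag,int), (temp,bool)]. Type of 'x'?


Lookup 'x' → type bool


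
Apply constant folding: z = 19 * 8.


19 * 8 = 152 at compile time
Optimized: z = 152


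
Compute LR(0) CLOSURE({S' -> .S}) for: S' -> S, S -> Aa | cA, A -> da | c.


Start: S' -> .S
For each item with dot before a nonterminal B, add B -> .γ for every B-production
Closure: [S' -> .S, S -> .Aa, S -> .cA, A -> .da, A -> .c]


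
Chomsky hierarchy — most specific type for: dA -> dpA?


LHS has context (more than one symbol) and |LHS| ≤ |RHS|
Classification: Type 1 (Context-Sensitive)


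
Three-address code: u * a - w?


Break into single-operator statements:
t1 = u * a
t2 = t1 - w


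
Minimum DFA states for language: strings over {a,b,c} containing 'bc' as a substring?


KMP-style automaton: 2 progress states + 1 absorbing accept = 3
Minimal DFA: 3 states


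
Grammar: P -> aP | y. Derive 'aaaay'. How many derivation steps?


Derivation: P => aP => aaP => aaaP => aaaaP => aaaay
Steps: 5


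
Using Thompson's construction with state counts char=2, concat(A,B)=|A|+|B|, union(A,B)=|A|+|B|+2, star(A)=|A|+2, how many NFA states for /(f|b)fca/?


Syntax tree has 5 char leaf(s), 1 union(s), 0 star(s)
chars contribute 5×2 = 10; each union adds +2; each star adds +2
Total: 10 + 2 + 0 = 12 states


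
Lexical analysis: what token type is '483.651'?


Pattern: digits with a decimal point
Type: FLOAT_LITERAL


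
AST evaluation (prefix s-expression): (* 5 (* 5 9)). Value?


Evaluate inner: (* 5 9) = 45
Evaluate root: (* 5 45) = 225
Result: 225


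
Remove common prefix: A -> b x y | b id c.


Common prefix: 'b'
Factored: A -> b A', A' -> x y | id c


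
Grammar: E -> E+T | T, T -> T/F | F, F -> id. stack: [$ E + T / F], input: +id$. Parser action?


handle 'T/F' on top
Action: reduce (T -> T/F)


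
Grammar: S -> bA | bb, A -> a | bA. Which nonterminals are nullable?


A nonterminal is nullable iff some alternative derives ε (directly, or every symbol in it is nullable)
Nullable: {}


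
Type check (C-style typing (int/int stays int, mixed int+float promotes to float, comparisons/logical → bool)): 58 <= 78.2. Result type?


Operand types: int <= float
Rule: comparison yields bool
Result type: bool


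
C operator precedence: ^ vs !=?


'!=' is equality (level 6); '^' is bitwise XOR (level 4)
Higher level binds tighter
'!=' has higher precedence than '^'


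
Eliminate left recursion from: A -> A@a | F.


Left-recursive alternatives: A@a; non-recursive: F
Introduce A': A -> FA', A' -> @aA' | ε


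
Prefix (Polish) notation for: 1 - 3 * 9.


'*' binds tighter: tree is (- 1 (* 3 9))
Prefix: - 1 * 3 9


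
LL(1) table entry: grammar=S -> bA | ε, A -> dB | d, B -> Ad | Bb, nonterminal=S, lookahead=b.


For [S, b]: 'b' ∈ FIRST(bA)
Entry: S -> bA


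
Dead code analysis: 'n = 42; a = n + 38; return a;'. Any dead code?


n is read by a's definition; a is returned
No dead code


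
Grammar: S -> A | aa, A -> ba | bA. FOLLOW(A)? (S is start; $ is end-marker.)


$ ∈ FOLLOW(S). For each A -> αBβ: add FIRST(β)\{ε} to FOLLOW(B); if β nullable, add FOLLOW(A).
FOLLOW(A) = {$}


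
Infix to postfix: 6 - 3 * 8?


* has higher precedence, evaluate 3*8 first
Postfix: 6 3 8 * -


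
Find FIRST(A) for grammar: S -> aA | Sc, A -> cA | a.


Per alternative of A: FIRST(cA) = {c}; FIRST(a) = {a}
FIRST(A) = {a, c}


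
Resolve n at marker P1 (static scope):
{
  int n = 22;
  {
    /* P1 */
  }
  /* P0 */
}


P1's block does not declare n; resolves to the enclosing declaration at depth 0
n = 22


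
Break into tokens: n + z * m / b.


Scan left to right, longest-match per lexeme
Tokens: ID(n), OP(+), ID(z), OP(*), ID(m), OP(/), ID(b)


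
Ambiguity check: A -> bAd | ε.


balanced b^n…d^n: each string has a unique parse
Unambiguous


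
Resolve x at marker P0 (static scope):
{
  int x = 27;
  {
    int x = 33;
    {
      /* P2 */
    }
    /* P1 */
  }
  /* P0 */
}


x declared in the same block as P0
x = 27


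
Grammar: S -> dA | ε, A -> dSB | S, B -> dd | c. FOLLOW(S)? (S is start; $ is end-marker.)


$ ∈ FOLLOW(S). For each A -> αBβ: add FIRST(β)\{ε} to FOLLOW(B); if β nullable, add FOLLOW(A).
FOLLOW(S) = {$, c, d}


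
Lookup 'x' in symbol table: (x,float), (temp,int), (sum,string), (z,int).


Lookup 'x' → type float


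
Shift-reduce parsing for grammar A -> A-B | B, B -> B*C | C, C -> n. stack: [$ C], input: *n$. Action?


'C' (not preceded by B*) is the handle for B -> C
Action: reduce (B -> C)


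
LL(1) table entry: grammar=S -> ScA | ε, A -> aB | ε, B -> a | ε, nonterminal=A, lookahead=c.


For [A, c]: ε is nullable and 'c' ∈ FOLLOW(A)
Entry: A -> ε


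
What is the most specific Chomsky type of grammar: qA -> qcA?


LHS has context (more than one symbol) and |LHS| ≤ |RHS|
Classification: Type 1 (Context-Sensitive)


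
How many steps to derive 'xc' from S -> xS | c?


Derivation: S => xS => xc
Steps: 2


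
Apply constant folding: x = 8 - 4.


8 - 4 = 4 at compile time
Optimized: x = 4


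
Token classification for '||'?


Pattern: operator symbol
Type: OPERATOR


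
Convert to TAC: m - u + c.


Break into single-operator statements:
t1 = m - u
t2 = t1 + c


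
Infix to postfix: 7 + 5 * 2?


* has higher precedence, evaluate 5*2 first
Postfix: 7 5 2 * +


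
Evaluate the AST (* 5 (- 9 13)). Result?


Evaluate inner: (- 9 13) = -4
Evaluate root: (* 5 -4) = -20
Result: -20


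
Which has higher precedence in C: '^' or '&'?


'&' is bitwise AND (level 5); '^' is bitwise XOR (level 4)
Higher level binds tighter
'&' has higher precedence than '^'


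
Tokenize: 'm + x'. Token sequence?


Scan left to right, longest-match per lexeme
Tokens: ID(m), OP(+), ID(x)


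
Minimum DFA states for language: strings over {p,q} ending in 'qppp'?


Track the longest suffix of input matching a prefix of 'qppp': 5 classes (prefixes of length 0..4)
Minimal DFA: 5 states
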